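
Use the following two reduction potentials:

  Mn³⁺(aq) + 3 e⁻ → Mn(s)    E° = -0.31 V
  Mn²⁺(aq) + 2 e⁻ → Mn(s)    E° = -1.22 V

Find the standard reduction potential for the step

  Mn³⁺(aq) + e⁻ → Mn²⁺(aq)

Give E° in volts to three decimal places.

+1.510 V

Sequential free energies add, so n₃E°₃ = n₁E°₁ + n₂E°₂.
With n₃ = 3, and the known step contributing 2×(-1.22) V, the unknown satisfies 1·E° = 3×(-0.31) − 2×(-1.22) = +1.510.
E° = +1.510 / 1 = +1.510 V.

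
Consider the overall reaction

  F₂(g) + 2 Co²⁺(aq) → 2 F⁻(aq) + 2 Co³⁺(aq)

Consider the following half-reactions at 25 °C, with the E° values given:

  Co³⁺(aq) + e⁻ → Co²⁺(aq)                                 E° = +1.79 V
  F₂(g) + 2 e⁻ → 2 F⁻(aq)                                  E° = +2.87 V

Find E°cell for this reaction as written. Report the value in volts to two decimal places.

+1.08 V

The F₂/F⁻ couple has the higher reduction potential, so it is the cathode; Co³⁺/Co²⁺ is oxidised at the anode.
E°cell = E°(cathode) − E°(anode) = (+2.87) − (+1.79) = +1.08 V.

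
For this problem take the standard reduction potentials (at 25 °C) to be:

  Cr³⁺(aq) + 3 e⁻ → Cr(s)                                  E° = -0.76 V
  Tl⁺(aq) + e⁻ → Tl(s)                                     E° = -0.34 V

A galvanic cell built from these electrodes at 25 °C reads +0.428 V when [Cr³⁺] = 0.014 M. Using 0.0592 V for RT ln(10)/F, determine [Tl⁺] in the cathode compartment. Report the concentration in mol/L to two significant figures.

Tl⁺/Tl is the cathode, Cr³⁺/Cr the anode: E°cell = +0.42 V, n = 3.
Overall reaction: 3 Tl⁺(aq) + Cr(s) → 3 Tl(s) + Cr³⁺(aq); Q = [Cr³⁺]^1/[Tl⁺]^3.
From E = E° − (0.0592/n) log Q: log Q = (E° − E)·n/0.0592 = (+0.42 − (+0.428))·3/0.0592 = -0.4054.
So 3·log[Tl⁺] = 1·log(0.014) − log Q = -1.8539 − (-0.4054) = -1.4485; log[Tl⁺] = -1.4485 / 3 = -0.4828; [Tl⁺] = 10^(-0.4828) ≈ 0.33 M.

0.33 M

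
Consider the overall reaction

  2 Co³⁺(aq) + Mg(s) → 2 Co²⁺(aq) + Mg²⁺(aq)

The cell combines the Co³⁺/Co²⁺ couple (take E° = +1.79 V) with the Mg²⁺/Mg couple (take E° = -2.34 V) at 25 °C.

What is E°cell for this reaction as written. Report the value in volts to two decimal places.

The Co³⁺/Co²⁺ couple has the higher reduction potential, so it is the cathode; Mg²⁺/Mg is oxidised at the anode.
E°cell = E°(cathode) − E°(anode) = (+1.79) − (-2.34) = +4.13 V.

+4.13 V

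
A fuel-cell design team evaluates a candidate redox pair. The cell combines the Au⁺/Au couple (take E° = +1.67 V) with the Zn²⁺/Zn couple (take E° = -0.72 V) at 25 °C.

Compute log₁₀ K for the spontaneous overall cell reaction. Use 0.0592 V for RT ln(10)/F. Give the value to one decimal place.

80.7

Cathode: Au⁺/Au; anode: Zn²⁺/Zn. E°cell = +2.39 V, n = 2.
log K = nE°cell / 0.0592 = (2)(+2.39) / 0.0592 = 80.7.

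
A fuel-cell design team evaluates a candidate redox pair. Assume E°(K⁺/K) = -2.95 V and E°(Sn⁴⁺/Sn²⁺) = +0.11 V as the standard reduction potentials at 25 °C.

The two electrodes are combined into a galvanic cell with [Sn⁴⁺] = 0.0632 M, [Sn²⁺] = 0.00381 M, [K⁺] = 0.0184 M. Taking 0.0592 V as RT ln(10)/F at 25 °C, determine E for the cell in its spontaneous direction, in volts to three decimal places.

Sn⁴⁺/Sn²⁺ is the cathode (higher E°), K⁺/K the anode: E°cell = +0.11 − (-2.95) = +3.06 V, n = 2.
Overall: Sn⁴⁺(aq) + 2 K(s) → Sn²⁺(aq) + 2 K⁺(aq)
Q = [Sn²⁺]·[K⁺]^2 / ([Sn⁴⁺]); log Q = -4.690.
E = E° − (0.0592/n) log Q = +3.06 − (0.0592/2)(-4.690) = +3.199 V.

+3.199 V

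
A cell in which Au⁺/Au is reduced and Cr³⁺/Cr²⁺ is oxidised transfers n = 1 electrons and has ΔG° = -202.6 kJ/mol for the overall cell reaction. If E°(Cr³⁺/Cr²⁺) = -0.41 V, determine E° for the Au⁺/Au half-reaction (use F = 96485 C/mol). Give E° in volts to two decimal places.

E°cell = −ΔG°/(nF) = −(-202.6×10³)/((1)(96485)) = +2.100 V.
Since Au⁺/Au is the cathode and Cr³⁺/Cr²⁺ the anode, E°cell = E°(Au⁺/Au) − E°(Cr³⁺/Cr²⁺).
So E°(Au⁺/Au) = E°cell + E°(Cr³⁺/Cr²⁺) = +2.100 + (-0.41) = +1.69 V.

+1.69 V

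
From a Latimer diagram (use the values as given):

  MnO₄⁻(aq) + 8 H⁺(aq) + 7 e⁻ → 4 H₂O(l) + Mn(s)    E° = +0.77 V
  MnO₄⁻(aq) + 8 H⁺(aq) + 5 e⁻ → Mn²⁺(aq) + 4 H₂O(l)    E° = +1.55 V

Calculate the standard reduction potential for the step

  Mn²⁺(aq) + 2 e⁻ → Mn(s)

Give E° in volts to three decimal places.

Sequential free energies add, so n₃E°₃ = n₁E°₁ + n₂E°₂.
With n₃ = 7, and the known step contributing 5×(+1.55) V, the unknown satisfies 2·E° = 7×(+0.77) − 5×(+1.55) = -2.360.
E° = -2.360 / 2 = -1.180 V.

-1.180 V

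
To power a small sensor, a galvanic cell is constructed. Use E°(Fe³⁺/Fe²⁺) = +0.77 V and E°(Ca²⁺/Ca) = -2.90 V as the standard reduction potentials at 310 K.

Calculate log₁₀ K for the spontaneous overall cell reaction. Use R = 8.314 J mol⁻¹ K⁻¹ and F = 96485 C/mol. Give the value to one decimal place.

119.3

Cathode: Fe³⁺/Fe²⁺; anode: Ca²⁺/Ca. E°cell = (+0.77) − (-2.90) = +3.67 V, with n = 2.
ΔG° = −nFE° = −RT ln K, so ln K = nFE°/(RT) = (2)(96485)(+3.67) / ((8.314)(310)) = 274.779.
log₁₀ K = 274.779 / ln 10 = 119.3.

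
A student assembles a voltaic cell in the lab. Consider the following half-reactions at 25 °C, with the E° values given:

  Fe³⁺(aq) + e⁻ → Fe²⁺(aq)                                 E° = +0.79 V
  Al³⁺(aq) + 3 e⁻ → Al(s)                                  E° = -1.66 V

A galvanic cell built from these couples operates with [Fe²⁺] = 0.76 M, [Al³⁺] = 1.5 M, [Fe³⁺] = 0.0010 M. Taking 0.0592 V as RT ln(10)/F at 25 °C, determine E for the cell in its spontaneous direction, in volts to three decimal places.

+2.276 V

Fe³⁺/Fe²⁺ is the cathode (higher E°), Al³⁺/Al the anode: E°cell = +0.79 − (-1.66) = +2.45 V, n = 3.
Overall: 3 Fe³⁺(aq) + Al(s) → 3 Fe²⁺(aq) + Al³⁺(aq)
Q = [Fe²⁺]^3·[Al³⁺] / ([Fe³⁺]^3); log Q = 8.819.
E = E° − (0.0592/n) log Q = +2.45 − (0.0592/3)(8.819) = +2.276 V.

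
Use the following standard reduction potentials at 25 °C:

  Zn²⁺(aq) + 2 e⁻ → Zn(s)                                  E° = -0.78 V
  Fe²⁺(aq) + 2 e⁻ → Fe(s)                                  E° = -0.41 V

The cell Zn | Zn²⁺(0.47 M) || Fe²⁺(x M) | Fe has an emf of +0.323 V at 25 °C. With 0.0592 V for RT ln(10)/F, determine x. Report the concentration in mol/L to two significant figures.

Fe²⁺/Fe is the cathode, Zn²⁺/Zn the anode: E°cell = +0.37 V, n = 2.
Overall reaction: Fe²⁺(aq) + Zn(s) → Fe(s) + Zn²⁺(aq); Q = [Zn²⁺]^1/[Fe²⁺]^1.
From E = E° − (0.0592/n) log Q: log Q = (E° − E)·n/0.0592 = (+0.37 − (+0.323))·2/0.0592 = 1.5878.
So 1·log[Fe²⁺] = 1·log(0.47) − log Q = -0.3279 − (1.5878) = -1.9157; [Fe²⁺] = 10^(-1.9157) ≈ 0.012 M.

0.012 M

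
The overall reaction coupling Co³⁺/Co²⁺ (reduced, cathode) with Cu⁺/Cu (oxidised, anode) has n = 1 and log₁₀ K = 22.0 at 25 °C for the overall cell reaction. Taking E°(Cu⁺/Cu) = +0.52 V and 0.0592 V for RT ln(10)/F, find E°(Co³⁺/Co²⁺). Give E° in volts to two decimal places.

E°cell = (0.0592/n)·log K = (0.0592/1)(22.0) = +1.302 V.
Since Co³⁺/Co²⁺ is the cathode and Cu⁺/Cu the anode, E°cell = E°(Co³⁺/Co²⁺) − E°(Cu⁺/Cu).
So E°(Co³⁺/Co²⁺) = E°cell + E°(Cu⁺/Cu) = +1.302 + (+0.52) = +1.82 V.

+1.82 V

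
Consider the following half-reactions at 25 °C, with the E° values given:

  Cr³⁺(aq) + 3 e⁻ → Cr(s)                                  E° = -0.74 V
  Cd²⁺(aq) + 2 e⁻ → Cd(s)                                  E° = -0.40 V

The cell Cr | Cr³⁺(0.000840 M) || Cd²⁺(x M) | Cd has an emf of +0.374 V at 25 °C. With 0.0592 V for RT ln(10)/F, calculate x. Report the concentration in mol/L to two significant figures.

0.13 M

Cd²⁺/Cd is the cathode, Cr³⁺/Cr the anode: E°cell = +0.34 V, n = 6.
Overall reaction: 3 Cd²⁺(aq) + 2 Cr(s) → 3 Cd(s) + 2 Cr³⁺(aq); Q = [Cr³⁺]^2/[Cd²⁺]^3.
From E = E° − (0.0592/n) log Q: log Q = (E° − E)·n/0.0592 = (+0.34 − (+0.374))·6/0.0592 = -3.4459.
So 3·log[Cd²⁺] = 2·log(0.00084) − log Q = -6.1514 − (-3.4459) = -2.7055; log[Cd²⁺] = -2.7055 / 3 = -0.9018; [Cd²⁺] = 10^(-0.9018) ≈ 0.13 M.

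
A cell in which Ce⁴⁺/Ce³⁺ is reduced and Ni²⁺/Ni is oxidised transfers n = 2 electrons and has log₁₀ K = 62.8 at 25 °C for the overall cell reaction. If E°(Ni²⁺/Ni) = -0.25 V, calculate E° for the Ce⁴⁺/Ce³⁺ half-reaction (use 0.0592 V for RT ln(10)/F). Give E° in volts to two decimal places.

E°cell = (0.0592/n)·log K = (0.0592/2)(62.8) = +1.859 V.
Since Ce⁴⁺/Ce³⁺ is the cathode and Ni²⁺/Ni the anode, E°cell = E°(Ce⁴⁺/Ce³⁺) − E°(Ni²⁺/Ni).
So E°(Ce⁴⁺/Ce³⁺) = E°cell + E°(Ni²⁺/Ni) = +1.859 + (-0.25) = +1.61 V.

+1.61 V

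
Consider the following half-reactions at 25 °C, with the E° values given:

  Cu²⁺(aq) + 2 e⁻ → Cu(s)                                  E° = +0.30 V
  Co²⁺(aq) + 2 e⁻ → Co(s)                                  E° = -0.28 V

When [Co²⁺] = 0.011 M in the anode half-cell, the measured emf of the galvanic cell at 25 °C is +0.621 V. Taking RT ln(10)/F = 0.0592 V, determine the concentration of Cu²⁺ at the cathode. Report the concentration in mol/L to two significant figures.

Cu²⁺/Cu is the cathode, Co²⁺/Co the anode: E°cell = +0.58 V, n = 2.
Overall reaction: Cu²⁺(aq) + Co(s) → Cu(s) + Co²⁺(aq); Q = [Co²⁺]^1/[Cu²⁺]^1.
From E = E° − (0.0592/n) log Q: log Q = (E° − E)·n/0.0592 = (+0.58 − (+0.621))·2/0.0592 = -1.3851.
So 1·log[Cu²⁺] = 1·log(0.011) − log Q = -1.9586 − (-1.3851) = -0.5735; [Cu²⁺] = 10^(-0.5735) ≈ 0.27 M.

0.27 M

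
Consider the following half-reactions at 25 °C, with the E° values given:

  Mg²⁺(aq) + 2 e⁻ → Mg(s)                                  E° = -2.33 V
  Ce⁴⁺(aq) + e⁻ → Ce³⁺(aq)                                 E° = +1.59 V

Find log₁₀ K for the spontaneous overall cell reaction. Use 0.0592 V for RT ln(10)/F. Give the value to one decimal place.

Cathode: Ce⁴⁺/Ce³⁺; anode: Mg²⁺/Mg. E°cell = +3.92 V, n = 2.
log K = nE°cell / 0.0592 = (2)(+3.92) / 0.0592 = 132.4.

132.4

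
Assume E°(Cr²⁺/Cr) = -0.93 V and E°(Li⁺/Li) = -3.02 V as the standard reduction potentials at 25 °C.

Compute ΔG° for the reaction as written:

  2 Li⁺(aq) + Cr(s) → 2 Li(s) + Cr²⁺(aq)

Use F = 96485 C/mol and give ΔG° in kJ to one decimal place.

As written, Li⁺/Li is reduced (cathode) and Cr²⁺/Cr is oxidised (anode), so E°cell = (-3.02) − (-0.93) = -2.09 V.
Balancing electrons gives n = 2.
ΔG° = −nFE° = −(2)(96485)(-2.09) = 403,307 J = +403.3 kJ.

+403.3 kJ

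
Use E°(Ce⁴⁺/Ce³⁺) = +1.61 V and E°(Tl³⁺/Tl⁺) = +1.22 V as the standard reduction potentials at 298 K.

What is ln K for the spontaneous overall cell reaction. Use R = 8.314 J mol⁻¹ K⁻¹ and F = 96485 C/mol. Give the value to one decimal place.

Cathode: Ce⁴⁺/Ce³⁺; anode: Tl³⁺/Tl⁺. E°cell = (+1.61) − (+1.22) = +0.39 V, with n = 2.
ΔG° = −nFE° = −RT ln K, so ln K = nFE°/(RT) = (2)(96485)(+0.39) / ((8.314)(298)) = 30.376.

30.4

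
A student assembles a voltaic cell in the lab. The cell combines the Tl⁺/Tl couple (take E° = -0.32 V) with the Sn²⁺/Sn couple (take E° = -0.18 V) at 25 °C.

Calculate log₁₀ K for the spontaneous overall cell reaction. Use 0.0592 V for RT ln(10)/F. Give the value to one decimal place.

Cathode: Sn²⁺/Sn; anode: Tl⁺/Tl. E°cell = +0.14 V, n = 2.
log K = nE°cell / 0.0592 = (2)(+0.14) / 0.0592 = 4.7.

4.7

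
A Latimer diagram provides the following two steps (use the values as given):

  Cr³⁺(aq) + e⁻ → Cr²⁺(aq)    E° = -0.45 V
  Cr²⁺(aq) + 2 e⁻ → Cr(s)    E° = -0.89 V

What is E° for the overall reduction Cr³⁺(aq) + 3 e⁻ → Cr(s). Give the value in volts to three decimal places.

Adding the free-energy changes (−nFE°) of the two steps gives −n₃FE°₃ = −n₁FE°₁ − n₂FE°₂.
E°₃ = (1×-0.45 + 2×-0.89) / 3 = (-2.230) / 3 = -0.743 V.

-0.743 V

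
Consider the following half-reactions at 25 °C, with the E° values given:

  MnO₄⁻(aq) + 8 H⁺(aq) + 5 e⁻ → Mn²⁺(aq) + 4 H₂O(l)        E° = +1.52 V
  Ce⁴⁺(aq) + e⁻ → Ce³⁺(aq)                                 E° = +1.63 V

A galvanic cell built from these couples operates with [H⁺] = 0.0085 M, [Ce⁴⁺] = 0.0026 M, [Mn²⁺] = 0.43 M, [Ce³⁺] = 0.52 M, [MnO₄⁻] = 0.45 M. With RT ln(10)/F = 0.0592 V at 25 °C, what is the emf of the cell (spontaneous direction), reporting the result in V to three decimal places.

+0.170 V

Ce⁴⁺/Ce³⁺ is the cathode (higher E°), MnO₄⁻/Mn²⁺ the anode: E°cell = +1.63 − (+1.52) = +0.11 V, n = 5.
Overall: 5 Ce⁴⁺(aq) + Mn²⁺(aq) + 4 H₂O(l) → 5 Ce³⁺(aq) + MnO₄⁻(aq) + 8 H⁺(aq)
Q = [Ce³⁺]^5·[MnO₄⁻]·[H⁺]^8 / ([Ce⁴⁺]^5·[Mn²⁺]); log Q = -5.040.
E = E° − (0.0592/n) log Q = +0.11 − (0.0592/5)(-5.040) = +0.170 V.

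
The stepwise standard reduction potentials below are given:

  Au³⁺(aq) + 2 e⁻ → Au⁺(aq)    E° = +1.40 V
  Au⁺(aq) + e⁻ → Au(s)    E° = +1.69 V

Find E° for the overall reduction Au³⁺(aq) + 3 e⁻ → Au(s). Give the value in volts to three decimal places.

+1.497 V

Since ΔG° = −nFE° is additive over sequential reductions, n₃E°₃ = n₁E°₁ + n₂E°₂.
E°₃ = (2×+1.40 + 1×+1.69) / 3 = (+4.490) / 3 = +1.497 V.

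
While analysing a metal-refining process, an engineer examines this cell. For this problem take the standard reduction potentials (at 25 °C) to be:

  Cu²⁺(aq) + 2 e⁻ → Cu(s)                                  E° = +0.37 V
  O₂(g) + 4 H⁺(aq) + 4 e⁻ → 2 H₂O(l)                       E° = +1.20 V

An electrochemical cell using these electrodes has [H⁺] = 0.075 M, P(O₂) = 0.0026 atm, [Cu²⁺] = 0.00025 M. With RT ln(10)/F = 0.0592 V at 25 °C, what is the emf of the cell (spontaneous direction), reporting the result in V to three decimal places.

O₂/H₂O is the cathode (higher E°), Cu²⁺/Cu the anode: E°cell = +1.20 − (+0.37) = +0.83 V, n = 4.
Overall: O₂(g) + 4 H⁺(aq) + 2 Cu(s) → 2 H₂O(l) + 2 Cu²⁺(aq)
Q = [Cu²⁺]^2 / (P(O₂)·[H⁺]^4); log Q = -0.119.
E = E° − (0.0592/n) log Q = +0.83 − (0.0592/4)(-0.119) = +0.832 V.

+0.832 V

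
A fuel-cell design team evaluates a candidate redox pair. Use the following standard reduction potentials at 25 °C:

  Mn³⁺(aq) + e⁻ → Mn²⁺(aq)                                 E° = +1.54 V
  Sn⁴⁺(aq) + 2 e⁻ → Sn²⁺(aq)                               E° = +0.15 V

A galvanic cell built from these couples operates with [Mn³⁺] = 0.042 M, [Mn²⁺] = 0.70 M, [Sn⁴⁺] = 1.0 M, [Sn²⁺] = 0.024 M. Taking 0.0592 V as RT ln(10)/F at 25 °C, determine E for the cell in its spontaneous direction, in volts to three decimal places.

Mn³⁺/Mn²⁺ is the cathode (higher E°), Sn⁴⁺/Sn²⁺ the anode: E°cell = +1.54 − (+0.15) = +1.39 V, n = 2.
Overall: 2 Mn³⁺(aq) + Sn²⁺(aq) → 2 Mn²⁺(aq) + Sn⁴⁺(aq)
Q = [Mn²⁺]^2·[Sn⁴⁺] / ([Mn³⁺]^2·[Sn²⁺]); log Q = 4.063.
E = E° − (0.0592/n) log Q = +1.39 − (0.0592/2)(4.063) = +1.270 V.

+1.270 V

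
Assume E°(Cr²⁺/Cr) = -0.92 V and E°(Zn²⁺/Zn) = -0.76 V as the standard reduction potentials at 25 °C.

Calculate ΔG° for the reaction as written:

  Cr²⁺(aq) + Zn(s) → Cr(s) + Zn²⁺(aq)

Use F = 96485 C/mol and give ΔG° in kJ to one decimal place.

+30.9 kJ

As written, Cr²⁺/Cr is reduced (cathode) and Zn²⁺/Zn is oxidised (anode), so E°cell = (-0.92) − (-0.76) = -0.16 V.
Balancing electrons gives n = 2.
ΔG° = −nFE° = −(2)(96485)(-0.16) = 30,875 J = +30.9 kJ.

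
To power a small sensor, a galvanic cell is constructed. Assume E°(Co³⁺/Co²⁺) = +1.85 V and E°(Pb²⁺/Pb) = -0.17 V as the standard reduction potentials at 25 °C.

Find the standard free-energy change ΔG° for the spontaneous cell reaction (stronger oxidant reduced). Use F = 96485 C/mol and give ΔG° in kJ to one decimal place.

Co³⁺/Co²⁺ (E° = +1.85 V) is the cathode; Pb²⁺/Pb (E° = -0.17 V) is the anode, so E°cell = +2.02 V.
Balancing electrons gives n = 2 (lcm of 1 and 2).
ΔG° = −nFE° = −(2)(96485)(+2.02) = -389,799 J = -389.8 kJ.

-389.8 kJ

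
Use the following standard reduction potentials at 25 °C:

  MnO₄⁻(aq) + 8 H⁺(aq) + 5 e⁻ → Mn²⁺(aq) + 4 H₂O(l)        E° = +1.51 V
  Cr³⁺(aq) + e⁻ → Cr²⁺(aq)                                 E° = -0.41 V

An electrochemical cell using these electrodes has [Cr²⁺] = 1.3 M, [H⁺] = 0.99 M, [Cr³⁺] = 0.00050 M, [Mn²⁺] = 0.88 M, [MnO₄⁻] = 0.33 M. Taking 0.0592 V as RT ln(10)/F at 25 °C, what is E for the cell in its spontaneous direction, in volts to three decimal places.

+2.117 V

MnO₄⁻/Mn²⁺ is the cathode (higher E°), Cr³⁺/Cr²⁺ the anode: E°cell = +1.51 − (-0.41) = +1.92 V, n = 5.
Overall: MnO₄⁻(aq) + 8 H⁺(aq) + 5 Cr²⁺(aq) → Mn²⁺(aq) + 4 H₂O(l) + 5 Cr³⁺(aq)
Q = [Mn²⁺]·[Cr³⁺]^5 / ([MnO₄⁻]·[H⁺]^8·[Cr²⁺]^5); log Q = -16.614.
E = E° − (0.0592/n) log Q = +1.92 − (0.0592/5)(-16.614) = +2.117 V.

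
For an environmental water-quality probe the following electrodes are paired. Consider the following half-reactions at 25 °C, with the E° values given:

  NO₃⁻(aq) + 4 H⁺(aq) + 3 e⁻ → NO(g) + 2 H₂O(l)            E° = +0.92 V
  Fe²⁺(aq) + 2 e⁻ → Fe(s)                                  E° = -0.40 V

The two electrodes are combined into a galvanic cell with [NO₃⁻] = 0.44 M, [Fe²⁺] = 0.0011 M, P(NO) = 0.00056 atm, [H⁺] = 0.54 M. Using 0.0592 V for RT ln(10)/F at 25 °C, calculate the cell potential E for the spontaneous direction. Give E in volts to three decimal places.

+1.444 V

NO₃⁻/NO is the cathode (higher E°), Fe²⁺/Fe the anode: E°cell = +0.92 − (-0.40) = +1.32 V, n = 6.
Overall: 2 NO₃⁻(aq) + 8 H⁺(aq) + 3 Fe(s) → 2 NO(g) + 4 H₂O(l) + 3 Fe²⁺(aq)
Q = P(NO)^2·[Fe²⁺]^3 / ([NO₃⁻]^2·[H⁺]^8); log Q = -12.526.
E = E° − (0.0592/n) log Q = +1.32 − (0.0592/6)(-12.526) = +1.444 V.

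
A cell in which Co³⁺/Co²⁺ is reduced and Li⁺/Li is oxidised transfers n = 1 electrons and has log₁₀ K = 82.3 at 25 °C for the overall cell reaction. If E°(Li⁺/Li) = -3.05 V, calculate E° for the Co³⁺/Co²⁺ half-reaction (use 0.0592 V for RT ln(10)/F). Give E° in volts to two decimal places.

+1.82 V

E°cell = (0.0592/n)·log K = (0.0592/1)(82.3) = +4.872 V.
Since Co³⁺/Co²⁺ is the cathode and Li⁺/Li the anode, E°cell = E°(Co³⁺/Co²⁺) − E°(Li⁺/Li).
So E°(Co³⁺/Co²⁺) = E°cell + E°(Li⁺/Li) = +4.872 + (-3.05) = +1.82 V.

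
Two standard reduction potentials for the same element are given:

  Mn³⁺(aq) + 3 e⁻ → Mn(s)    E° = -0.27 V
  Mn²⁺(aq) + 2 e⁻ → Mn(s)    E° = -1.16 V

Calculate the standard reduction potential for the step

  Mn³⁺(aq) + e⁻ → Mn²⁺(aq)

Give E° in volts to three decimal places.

+1.510 V

Sequential free energies add, so n₃E°₃ = n₁E°₁ + n₂E°₂.
With n₃ = 3, and the known step contributing 2×(-1.16) V, the unknown satisfies 1·E° = 3×(-0.27) − 2×(-1.16) = +1.510.
E° = +1.510 / 1 = +1.510 V.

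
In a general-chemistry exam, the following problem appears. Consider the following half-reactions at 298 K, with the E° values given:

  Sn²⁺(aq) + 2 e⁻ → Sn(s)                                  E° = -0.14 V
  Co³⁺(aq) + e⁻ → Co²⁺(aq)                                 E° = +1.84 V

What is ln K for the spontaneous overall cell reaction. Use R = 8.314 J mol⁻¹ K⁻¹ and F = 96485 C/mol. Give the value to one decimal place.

154.2

Cathode: Co³⁺/Co²⁺; anode: Sn²⁺/Sn. E°cell = (+1.84) − (-0.14) = +1.98 V, with n = 2.
ΔG° = −nFE° = −RT ln K, so ln K = nFE°/(RT) = (2)(96485)(+1.98) / ((8.314)(298)) = 154.216.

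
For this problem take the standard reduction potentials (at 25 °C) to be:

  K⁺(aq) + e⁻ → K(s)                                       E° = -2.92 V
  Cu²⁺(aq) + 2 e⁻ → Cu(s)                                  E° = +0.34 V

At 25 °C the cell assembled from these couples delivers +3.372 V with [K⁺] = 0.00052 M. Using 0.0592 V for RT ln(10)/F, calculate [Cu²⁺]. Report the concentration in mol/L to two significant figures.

Cu²⁺/Cu is the cathode, K⁺/K the anode: E°cell = +3.26 V, n = 2.
Overall reaction: Cu²⁺(aq) + 2 K(s) → Cu(s) + 2 K⁺(aq); Q = [K⁺]^2/[Cu²⁺]^1.
From E = E° − (0.0592/n) log Q: log Q = (E° − E)·n/0.0592 = (+3.26 − (+3.372))·2/0.0592 = -3.7838.
So 1·log[Cu²⁺] = 2·log(0.00052) − log Q = -6.5680 − (-3.7838) = -2.7842; [Cu²⁺] = 10^(-2.7842) ≈ 0.0016 M.

0.0016 M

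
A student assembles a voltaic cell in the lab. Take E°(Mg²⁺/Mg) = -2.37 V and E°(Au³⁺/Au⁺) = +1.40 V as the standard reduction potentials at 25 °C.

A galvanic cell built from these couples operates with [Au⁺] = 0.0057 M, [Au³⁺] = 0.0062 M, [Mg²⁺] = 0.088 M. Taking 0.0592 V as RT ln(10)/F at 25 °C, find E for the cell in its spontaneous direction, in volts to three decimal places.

Au³⁺/Au⁺ is the cathode (higher E°), Mg²⁺/Mg the anode: E°cell = +1.40 − (-2.37) = +3.77 V, n = 2.
Overall: Au³⁺(aq) + Mg(s) → Au⁺(aq) + Mg²⁺(aq)
Q = [Au⁺]·[Mg²⁺] / ([Au³⁺]); log Q = -1.092.
E = E° − (0.0592/n) log Q = +3.77 − (0.0592/2)(-1.092) = +3.802 V.

+3.802 V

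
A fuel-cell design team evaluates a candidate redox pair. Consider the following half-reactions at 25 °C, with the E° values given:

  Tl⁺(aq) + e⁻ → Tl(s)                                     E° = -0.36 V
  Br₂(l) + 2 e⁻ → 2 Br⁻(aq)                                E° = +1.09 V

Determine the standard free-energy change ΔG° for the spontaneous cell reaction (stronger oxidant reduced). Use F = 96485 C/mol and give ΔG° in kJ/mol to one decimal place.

-279.8 kJ/mol

Br₂/Br⁻ (E° = +1.09 V) is the cathode; Tl⁺/Tl (E° = -0.36 V) is the anode, so E°cell = +1.45 V.
Balancing electrons gives n = 2 (lcm of 2 and 1).
ΔG° = −nFE° = −(2)(96485)(+1.45) = -279,806 J = -279.8 kJ/mol.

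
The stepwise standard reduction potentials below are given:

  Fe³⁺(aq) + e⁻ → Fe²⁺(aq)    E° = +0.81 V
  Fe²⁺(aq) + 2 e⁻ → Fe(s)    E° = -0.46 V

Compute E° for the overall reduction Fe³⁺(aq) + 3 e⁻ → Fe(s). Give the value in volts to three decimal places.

Adding the free-energy changes (−nFE°) of the two steps gives −n₃FE°₃ = −n₁FE°₁ − n₂FE°₂.
E°₃ = (1×+0.81 + 2×-0.46) / 3 = (-0.110) / 3 = -0.037 V.

-0.037 V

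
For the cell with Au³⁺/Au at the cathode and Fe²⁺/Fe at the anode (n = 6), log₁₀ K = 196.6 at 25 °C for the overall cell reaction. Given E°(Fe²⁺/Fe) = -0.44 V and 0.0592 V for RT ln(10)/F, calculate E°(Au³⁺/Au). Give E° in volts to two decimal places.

+1.50 V

E°cell = (0.0592/n)·log K = (0.0592/6)(196.6) = +1.940 V.
Since Au³⁺/Au is the cathode and Fe²⁺/Fe the anode, E°cell = E°(Au³⁺/Au) − E°(Fe²⁺/Fe).
So E°(Au³⁺/Au) = E°cell + E°(Fe²⁺/Fe) = +1.940 + (-0.44) = +1.50 V.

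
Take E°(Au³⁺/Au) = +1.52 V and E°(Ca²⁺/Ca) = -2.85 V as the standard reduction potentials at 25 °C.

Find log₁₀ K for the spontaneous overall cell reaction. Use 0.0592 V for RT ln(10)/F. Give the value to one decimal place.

Cathode: Au³⁺/Au; anode: Ca²⁺/Ca. E°cell = +4.37 V, n = 6.
log K = nE°cell / 0.0592 = (6)(+4.37) / 0.0592 = 442.9.

442.9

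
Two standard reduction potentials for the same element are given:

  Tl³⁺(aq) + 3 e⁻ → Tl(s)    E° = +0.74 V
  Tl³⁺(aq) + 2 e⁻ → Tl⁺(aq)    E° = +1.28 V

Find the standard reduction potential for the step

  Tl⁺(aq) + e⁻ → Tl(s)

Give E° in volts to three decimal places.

-0.340 V

Sequential free energies add, so n₃E°₃ = n₁E°₁ + n₂E°₂.
With n₃ = 3, and the known step contributing 2×(+1.28) V, the unknown satisfies 1·E° = 3×(+0.74) − 2×(+1.28) = -0.340.
E° = -0.340 / 1 = -0.340 V.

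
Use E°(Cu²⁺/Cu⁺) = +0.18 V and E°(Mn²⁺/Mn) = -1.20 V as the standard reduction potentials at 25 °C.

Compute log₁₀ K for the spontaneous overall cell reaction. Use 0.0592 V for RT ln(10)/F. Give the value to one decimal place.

Cathode: Cu²⁺/Cu⁺; anode: Mn²⁺/Mn. E°cell = +1.38 V, n = 2.
log K = nE°cell / 0.0592 = (2)(+1.38) / 0.0592 = 46.6.

46.6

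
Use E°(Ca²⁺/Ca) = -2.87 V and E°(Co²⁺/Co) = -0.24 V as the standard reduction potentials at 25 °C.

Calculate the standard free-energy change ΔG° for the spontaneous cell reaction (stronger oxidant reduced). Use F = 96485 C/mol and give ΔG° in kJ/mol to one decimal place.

-507.5 kJ/mol

Co²⁺/Co (E° = -0.24 V) is the cathode; Ca²⁺/Ca (E° = -2.87 V) is the anode, so E°cell = +2.63 V.
Balancing electrons gives n = 2 (lcm of 2 and 2).
ΔG° = −nFE° = −(2)(96485)(+2.63) = -507,511 J = -507.5 kJ/mol.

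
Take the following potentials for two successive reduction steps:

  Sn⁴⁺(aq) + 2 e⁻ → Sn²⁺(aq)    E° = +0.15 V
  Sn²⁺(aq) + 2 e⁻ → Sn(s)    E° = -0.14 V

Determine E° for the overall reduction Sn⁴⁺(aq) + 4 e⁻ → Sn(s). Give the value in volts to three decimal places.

+0.005 V

Standard free energies of sequential steps add: ΔG°₃ = ΔG°₁ + ΔG°₂, so n₃E°₃ = n₁E°₁ + n₂E°₂.
E°₃ = (2×+0.15 + 2×-0.14) / 4 = (+0.020) / 4 = +0.005 V.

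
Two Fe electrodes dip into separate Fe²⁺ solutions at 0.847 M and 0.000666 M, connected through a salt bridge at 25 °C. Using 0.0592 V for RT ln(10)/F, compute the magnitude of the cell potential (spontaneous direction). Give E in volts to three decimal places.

For a concentration cell E°cell = 0. The 0.847 M side is the cathode (reduction is favoured where [Fe²⁺] is higher).
With n = 2, E = −(0.0592/2) log([Fe²⁺]ₐₙ/[Fe²⁺]꜀ₐₜ) = −(0.0592/2) log(0.000666/0.847) = −(0.0592/2)(-3.104) = +0.092 V.

+0.092 V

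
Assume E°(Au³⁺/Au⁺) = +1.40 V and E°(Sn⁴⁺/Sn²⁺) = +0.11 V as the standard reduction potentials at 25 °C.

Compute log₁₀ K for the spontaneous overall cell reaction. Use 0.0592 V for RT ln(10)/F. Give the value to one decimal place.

43.6

Cathode: Au³⁺/Au⁺; anode: Sn⁴⁺/Sn²⁺. E°cell = +1.29 V, n = 2.
log K = nE°cell / 0.0592 = (2)(+1.29) / 0.0592 = 43.6.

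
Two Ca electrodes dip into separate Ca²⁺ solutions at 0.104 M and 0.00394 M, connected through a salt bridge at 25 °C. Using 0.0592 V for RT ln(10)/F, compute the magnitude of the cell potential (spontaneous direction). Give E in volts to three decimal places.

+0.042 V

For a concentration cell E°cell = 0. The 0.104 M side is the cathode (reduction is favoured where [Ca²⁺] is higher).
With n = 2, E = −(0.0592/2) log([Ca²⁺]ₐₙ/[Ca²⁺]꜀ₐₜ) = −(0.0592/2) log(0.00394/0.104) = −(0.0592/2)(-1.422) = +0.042 V.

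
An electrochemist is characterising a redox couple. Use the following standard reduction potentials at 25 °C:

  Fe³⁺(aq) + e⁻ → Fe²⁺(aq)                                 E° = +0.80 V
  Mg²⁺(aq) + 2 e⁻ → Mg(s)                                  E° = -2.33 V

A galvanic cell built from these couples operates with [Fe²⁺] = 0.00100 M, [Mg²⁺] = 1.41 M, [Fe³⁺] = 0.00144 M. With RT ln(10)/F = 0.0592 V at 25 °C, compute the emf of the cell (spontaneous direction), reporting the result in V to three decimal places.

Fe³⁺/Fe²⁺ is the cathode (higher E°), Mg²⁺/Mg the anode: E°cell = +0.80 − (-2.33) = +3.13 V, n = 2.
Overall: 2 Fe³⁺(aq) + Mg(s) → 2 Fe²⁺(aq) + Mg²⁺(aq)
Q = [Fe²⁺]^2·[Mg²⁺] / ([Fe³⁺]^2); log Q = -0.168.
E = E° − (0.0592/n) log Q = +3.13 − (0.0592/2)(-0.168) = +3.135 V.

+3.135 V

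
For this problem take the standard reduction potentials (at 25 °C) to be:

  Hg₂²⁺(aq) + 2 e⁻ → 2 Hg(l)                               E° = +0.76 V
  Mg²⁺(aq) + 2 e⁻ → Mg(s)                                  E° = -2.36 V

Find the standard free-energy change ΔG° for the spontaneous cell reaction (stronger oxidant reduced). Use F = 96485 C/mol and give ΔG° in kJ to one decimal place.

Hg₂²⁺/Hg (E° = +0.76 V) is the cathode; Mg²⁺/Mg (E° = -2.36 V) is the anode, so E°cell = +3.12 V.
Balancing electrons gives n = 2 (lcm of 2 and 2).
ΔG° = −nFE° = −(2)(96485)(+3.12) = -602,066 J = -602.1 kJ.

-602.1 kJ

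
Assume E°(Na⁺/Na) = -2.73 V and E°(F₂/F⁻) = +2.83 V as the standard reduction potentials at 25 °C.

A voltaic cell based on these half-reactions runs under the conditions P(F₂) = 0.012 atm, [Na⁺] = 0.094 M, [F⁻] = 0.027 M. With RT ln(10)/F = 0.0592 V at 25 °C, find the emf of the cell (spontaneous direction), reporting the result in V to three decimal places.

+5.657 V

F₂/F⁻ is the cathode (higher E°), Na⁺/Na the anode: E°cell = +2.83 − (-2.73) = +5.56 V, n = 2.
Overall: F₂(g) + 2 Na(s) → 2 F⁻(aq) + 2 Na⁺(aq)
Q = [F⁻]^2·[Na⁺]^2 / (P(F₂)); log Q = -3.270.
E = E° − (0.0592/n) log Q = +5.56 − (0.0592/2)(-3.270) = +5.657 V.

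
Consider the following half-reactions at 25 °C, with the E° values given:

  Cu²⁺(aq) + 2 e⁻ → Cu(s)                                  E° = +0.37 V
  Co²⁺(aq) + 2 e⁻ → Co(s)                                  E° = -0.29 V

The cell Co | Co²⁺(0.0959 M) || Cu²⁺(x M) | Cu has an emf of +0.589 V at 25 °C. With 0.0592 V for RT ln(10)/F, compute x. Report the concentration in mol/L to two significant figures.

Cu²⁺/Cu is the cathode, Co²⁺/Co the anode: E°cell = +0.66 V, n = 2.
Overall reaction: Cu²⁺(aq) + Co(s) → Cu(s) + Co²⁺(aq); Q = [Co²⁺]^1/[Cu²⁺]^1.
From E = E° − (0.0592/n) log Q: log Q = (E° − E)·n/0.0592 = (+0.66 − (+0.589))·2/0.0592 = 2.3986.
So 1·log[Cu²⁺] = 1·log(0.0959) − log Q = -1.0182 − (2.3986) = -3.4168; [Cu²⁺] = 10^(-3.4168) ≈ 0.00038 M.

0.00038 M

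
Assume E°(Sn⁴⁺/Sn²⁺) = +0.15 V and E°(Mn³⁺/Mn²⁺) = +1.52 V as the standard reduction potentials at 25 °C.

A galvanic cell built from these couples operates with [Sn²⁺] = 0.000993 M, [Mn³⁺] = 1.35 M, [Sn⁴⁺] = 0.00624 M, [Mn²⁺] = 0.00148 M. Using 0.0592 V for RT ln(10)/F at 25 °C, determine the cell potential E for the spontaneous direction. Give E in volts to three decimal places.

Mn³⁺/Mn²⁺ is the cathode (higher E°), Sn⁴⁺/Sn²⁺ the anode: E°cell = +1.52 − (+0.15) = +1.37 V, n = 2.
Overall: 2 Mn³⁺(aq) + Sn²⁺(aq) → 2 Mn²⁺(aq) + Sn⁴⁺(aq)
Q = [Mn²⁺]^2·[Sn⁴⁺] / ([Mn³⁺]^2·[Sn²⁺]); log Q = -5.122.
E = E° − (0.0592/n) log Q = +1.37 − (0.0592/2)(-5.122) = +1.522 V.

+1.522 V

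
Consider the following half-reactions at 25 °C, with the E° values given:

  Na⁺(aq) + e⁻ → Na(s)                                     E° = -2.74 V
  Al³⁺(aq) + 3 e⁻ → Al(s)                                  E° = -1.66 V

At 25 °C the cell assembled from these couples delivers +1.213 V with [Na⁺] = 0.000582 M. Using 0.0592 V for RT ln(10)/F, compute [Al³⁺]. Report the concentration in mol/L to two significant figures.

0.0011 M

Al³⁺/Al is the cathode, Na⁺/Na the anode: E°cell = +1.08 V, n = 3.
Overall reaction: Al³⁺(aq) + 3 Na(s) → Al(s) + 3 Na⁺(aq); Q = [Na⁺]^3/[Al³⁺]^1.
From E = E° − (0.0592/n) log Q: log Q = (E° − E)·n/0.0592 = (+1.08 − (+1.213))·3/0.0592 = -6.7399.
So 1·log[Al³⁺] = 3·log(0.000582) − log Q = -9.7052 − (-6.7399) = -2.9653; [Al³⁺] = 10^(-2.9653) ≈ 0.0011 M.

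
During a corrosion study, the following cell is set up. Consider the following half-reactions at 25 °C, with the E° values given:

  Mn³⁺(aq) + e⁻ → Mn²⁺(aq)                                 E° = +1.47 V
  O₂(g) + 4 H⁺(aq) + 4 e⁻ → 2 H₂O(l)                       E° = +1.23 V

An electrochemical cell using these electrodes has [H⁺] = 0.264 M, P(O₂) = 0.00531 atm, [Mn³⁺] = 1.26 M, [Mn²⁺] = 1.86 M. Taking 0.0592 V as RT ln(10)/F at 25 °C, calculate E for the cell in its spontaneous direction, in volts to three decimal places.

Mn³⁺/Mn²⁺ is the cathode (higher E°), O₂/H₂O the anode: E°cell = +1.47 − (+1.23) = +0.24 V, n = 4.
Overall: 4 Mn³⁺(aq) + 2 H₂O(l) → 4 Mn²⁺(aq) + O₂(g) + 4 H⁺(aq)
Q = [Mn²⁺]^4·P(O₂)·[H⁺]^4 / ([Mn³⁺]^4); log Q = -3.912.
E = E° − (0.0592/n) log Q = +0.24 − (0.0592/4)(-3.912) = +0.298 V.

+0.298 V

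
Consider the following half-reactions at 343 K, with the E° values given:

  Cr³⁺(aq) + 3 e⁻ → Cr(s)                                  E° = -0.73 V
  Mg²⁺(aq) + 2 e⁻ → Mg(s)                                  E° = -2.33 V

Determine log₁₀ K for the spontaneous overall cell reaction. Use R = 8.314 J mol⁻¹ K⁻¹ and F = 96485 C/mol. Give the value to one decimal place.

141.1

Cathode: Cr³⁺/Cr; anode: Mg²⁺/Mg. E°cell = (-0.73) − (-2.33) = +1.60 V, with n = 6.
ΔG° = −nFE° = −RT ln K, so ln K = nFE°/(RT) = (6)(96485)(+1.60) / ((8.314)(343)) = 324.808.
log₁₀ K = 324.808 / ln 10 = 141.1.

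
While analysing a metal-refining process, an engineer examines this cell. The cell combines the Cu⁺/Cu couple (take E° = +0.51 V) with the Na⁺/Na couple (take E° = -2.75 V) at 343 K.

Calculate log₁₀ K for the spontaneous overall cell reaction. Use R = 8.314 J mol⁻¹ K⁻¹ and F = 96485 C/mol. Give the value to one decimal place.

47.9

Cathode: Cu⁺/Cu; anode: Na⁺/Na. E°cell = (+0.51) − (-2.75) = +3.26 V, with n = 1.
ΔG° = −nFE° = −RT ln K, so ln K = nFE°/(RT) = (1)(96485)(+3.26) / ((8.314)(343)) = 110.299.
log₁₀ K = 110.299 / ln 10 = 47.9.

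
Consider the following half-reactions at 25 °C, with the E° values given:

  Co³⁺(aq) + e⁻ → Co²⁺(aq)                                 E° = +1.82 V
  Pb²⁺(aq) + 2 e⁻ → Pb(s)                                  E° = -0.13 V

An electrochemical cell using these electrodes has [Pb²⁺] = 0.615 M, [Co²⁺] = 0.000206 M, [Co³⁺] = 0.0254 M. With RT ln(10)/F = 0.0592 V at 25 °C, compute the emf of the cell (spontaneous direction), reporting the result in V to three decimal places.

Co³⁺/Co²⁺ is the cathode (higher E°), Pb²⁺/Pb the anode: E°cell = +1.82 − (-0.13) = +1.95 V, n = 2.
Overall: 2 Co³⁺(aq) + Pb(s) → 2 Co²⁺(aq) + Pb²⁺(aq)
Q = [Co²⁺]^2·[Pb²⁺] / ([Co³⁺]^2); log Q = -4.393.
E = E° − (0.0592/n) log Q = +1.95 − (0.0592/2)(-4.393) = +2.080 V.

+2.080 V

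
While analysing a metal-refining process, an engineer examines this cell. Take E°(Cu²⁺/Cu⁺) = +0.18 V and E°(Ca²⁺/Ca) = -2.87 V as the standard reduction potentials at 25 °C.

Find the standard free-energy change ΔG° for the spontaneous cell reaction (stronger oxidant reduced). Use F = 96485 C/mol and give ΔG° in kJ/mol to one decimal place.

-588.6 kJ/mol

Cu²⁺/Cu⁺ (E° = +0.18 V) is the cathode; Ca²⁺/Ca (E° = -2.87 V) is the anode, so E°cell = +3.05 V.
Balancing electrons gives n = 2 (lcm of 1 and 2).
ΔG° = −nFE° = −(2)(96485)(+3.05) = -588,558 J = -588.6 kJ/mol.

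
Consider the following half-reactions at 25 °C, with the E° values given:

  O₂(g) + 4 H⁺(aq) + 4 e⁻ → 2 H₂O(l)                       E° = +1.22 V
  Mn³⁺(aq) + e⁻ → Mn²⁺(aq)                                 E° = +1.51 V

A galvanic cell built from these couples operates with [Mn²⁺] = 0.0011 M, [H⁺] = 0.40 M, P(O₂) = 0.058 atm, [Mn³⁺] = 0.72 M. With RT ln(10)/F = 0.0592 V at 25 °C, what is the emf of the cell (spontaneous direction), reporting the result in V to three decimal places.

Mn³⁺/Mn²⁺ is the cathode (higher E°), O₂/H₂O the anode: E°cell = +1.51 − (+1.22) = +0.29 V, n = 4.
Overall: 4 Mn³⁺(aq) + 2 H₂O(l) → 4 Mn²⁺(aq) + O₂(g) + 4 H⁺(aq)
Q = [Mn²⁺]^4·P(O₂)·[H⁺]^4 / ([Mn³⁺]^4); log Q = -14.092.
E = E° − (0.0592/n) log Q = +0.29 − (0.0592/4)(-14.092) = +0.499 V.

+0.499 V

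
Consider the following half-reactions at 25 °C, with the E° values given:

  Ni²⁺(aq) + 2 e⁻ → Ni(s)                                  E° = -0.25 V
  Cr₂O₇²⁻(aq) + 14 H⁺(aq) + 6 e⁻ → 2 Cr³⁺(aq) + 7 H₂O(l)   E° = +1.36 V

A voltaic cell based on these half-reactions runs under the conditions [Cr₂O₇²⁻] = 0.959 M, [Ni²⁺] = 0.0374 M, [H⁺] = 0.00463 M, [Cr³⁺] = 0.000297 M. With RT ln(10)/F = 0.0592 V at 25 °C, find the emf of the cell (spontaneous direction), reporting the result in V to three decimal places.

Cr₂O₇²⁻/Cr³⁺ is the cathode (higher E°), Ni²⁺/Ni the anode: E°cell = +1.36 − (-0.25) = +1.61 V, n = 6.
Overall: Cr₂O₇²⁻(aq) + 14 H⁺(aq) + 3 Ni(s) → 2 Cr³⁺(aq) + 7 H₂O(l) + 3 Ni²⁺(aq)
Q = [Cr³⁺]^2·[Ni²⁺]^3 / ([Cr₂O₇²⁻]·[H⁺]^14); log Q = 21.364.
E = E° − (0.0592/n) log Q = +1.61 − (0.0592/6)(21.364) = +1.399 V.

+1.399 V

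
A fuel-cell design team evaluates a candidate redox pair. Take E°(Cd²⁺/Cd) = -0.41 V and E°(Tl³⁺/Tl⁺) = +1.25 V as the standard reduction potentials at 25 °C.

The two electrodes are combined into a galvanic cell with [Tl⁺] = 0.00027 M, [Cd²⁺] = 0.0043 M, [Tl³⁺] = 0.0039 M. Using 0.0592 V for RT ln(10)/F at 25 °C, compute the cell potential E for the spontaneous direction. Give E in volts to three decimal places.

+1.764 V

Tl³⁺/Tl⁺ is the cathode (higher E°), Cd²⁺/Cd the anode: E°cell = +1.25 − (-0.41) = +1.66 V, n = 2.
Overall: Tl³⁺(aq) + Cd(s) → Tl⁺(aq) + Cd²⁺(aq)
Q = [Tl⁺]·[Cd²⁺] / ([Tl³⁺]); log Q = -3.526.
E = E° − (0.0592/n) log Q = +1.66 − (0.0592/2)(-3.526) = +1.764 V.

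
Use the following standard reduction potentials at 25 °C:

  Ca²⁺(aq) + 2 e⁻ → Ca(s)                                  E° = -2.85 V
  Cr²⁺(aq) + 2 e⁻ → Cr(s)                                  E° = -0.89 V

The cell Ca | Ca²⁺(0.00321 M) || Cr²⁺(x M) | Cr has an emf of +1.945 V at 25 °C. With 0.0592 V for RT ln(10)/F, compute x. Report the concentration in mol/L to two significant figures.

Cr²⁺/Cr is the cathode, Ca²⁺/Ca the anode: E°cell = +1.96 V, n = 2.
Overall reaction: Cr²⁺(aq) + Ca(s) → Cr(s) + Ca²⁺(aq); Q = [Ca²⁺]^1/[Cr²⁺]^1.
From E = E° − (0.0592/n) log Q: log Q = (E° − E)·n/0.0592 = (+1.96 − (+1.945))·2/0.0592 = 0.5068.
So 1·log[Cr²⁺] = 1·log(0.00321) − log Q = -2.4935 − (0.5068) = -3.0003; [Cr²⁺] = 10^(-3.0003) ≈ 0.00100 M.

0.00100 M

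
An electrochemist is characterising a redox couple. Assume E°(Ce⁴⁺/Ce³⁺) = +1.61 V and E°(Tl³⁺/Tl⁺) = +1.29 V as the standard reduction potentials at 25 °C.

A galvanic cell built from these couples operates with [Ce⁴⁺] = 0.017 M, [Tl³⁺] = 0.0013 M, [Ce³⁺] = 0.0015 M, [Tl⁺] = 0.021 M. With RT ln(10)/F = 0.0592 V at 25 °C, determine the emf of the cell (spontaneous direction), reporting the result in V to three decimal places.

+0.418 V

Ce⁴⁺/Ce³⁺ is the cathode (higher E°), Tl³⁺/Tl⁺ the anode: E°cell = +1.61 − (+1.29) = +0.32 V, n = 2.
Overall: 2 Ce⁴⁺(aq) + Tl⁺(aq) → 2 Ce³⁺(aq) + Tl³⁺(aq)
Q = [Ce³⁺]^2·[Tl³⁺] / ([Ce⁴⁺]^2·[Tl⁺]); log Q = -3.317.
E = E° − (0.0592/n) log Q = +0.32 − (0.0592/2)(-3.317) = +0.418 V.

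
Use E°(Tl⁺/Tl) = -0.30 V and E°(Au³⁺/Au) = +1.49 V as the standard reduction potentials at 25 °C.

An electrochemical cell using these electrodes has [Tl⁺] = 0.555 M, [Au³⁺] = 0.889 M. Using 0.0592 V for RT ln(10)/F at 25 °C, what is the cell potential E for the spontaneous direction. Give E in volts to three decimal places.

+1.804 V

Au³⁺/Au is the cathode (higher E°), Tl⁺/Tl the anode: E°cell = +1.49 − (-0.30) = +1.79 V, n = 3.
Overall: Au³⁺(aq) + 3 Tl(s) → Au(s) + 3 Tl⁺(aq)
Q = [Tl⁺]^3 / ([Au³⁺]); log Q = -0.716.
E = E° − (0.0592/n) log Q = +1.79 − (0.0592/3)(-0.716) = +1.804 V.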